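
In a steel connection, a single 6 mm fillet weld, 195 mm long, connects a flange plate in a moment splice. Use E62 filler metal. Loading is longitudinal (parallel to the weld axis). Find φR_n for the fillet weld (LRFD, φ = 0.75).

φR_n ≈ 231 kN

E62XX → F_EXX = 620 MPa.
Effective throat t_e = 0.707 × 6 = 4.242 mm.
Total length L = 195 mm; A_we = 4.242 × 195 = 827.2 mm².
F_nw = 0.6 F_EXX = 0.6 × 620 = 372 MPa.
φR_n = 0.75 × 372 × 827.2 × 10⁻³ = 230.8 kN.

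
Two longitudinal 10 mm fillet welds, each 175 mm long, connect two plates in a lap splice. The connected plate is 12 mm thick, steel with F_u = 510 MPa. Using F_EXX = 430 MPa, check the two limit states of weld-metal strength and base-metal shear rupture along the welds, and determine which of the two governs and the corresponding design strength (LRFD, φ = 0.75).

t_e = 0.707 × 10 = 7.07 mm; L = 350 mm.
Weld metal: φR_n = 0.75 × 0.6 × 430 × 7.07 × 350 × 10⁻³ = 478.8 kN.
Base metal (shear rupture): φR_n = 0.75 × 0.6 × 510 × 12 × 350 × 10⁻³ = 963.9 kN.
Governing: weld metal.

φR_n ≈ 479 kN (weld metal governs)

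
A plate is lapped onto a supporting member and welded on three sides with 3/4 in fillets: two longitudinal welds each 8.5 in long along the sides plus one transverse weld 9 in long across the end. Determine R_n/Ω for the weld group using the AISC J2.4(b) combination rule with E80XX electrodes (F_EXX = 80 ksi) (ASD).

t_e = 0.707 × 0.75 = 0.5302 in.
R_nwl = 0.6 × 80 × 0.5302 × 17 = 432.7 kips (longitudinal, 2 welds).
R_nwt = 0.6 × 80 × 0.5302 × 9 = 229.1 kips (transverse, base value).
(i) R_nwl + R_nwt = 661.8 kips; (ii) 0.85 R_nwl + 1.5 R_nwt = 711.4 kips.
R_n = max = 711.4 kips [governs: (ii)]; R_n/Ω = 355.7 kips.

R_n/Ω ≈ 356 kips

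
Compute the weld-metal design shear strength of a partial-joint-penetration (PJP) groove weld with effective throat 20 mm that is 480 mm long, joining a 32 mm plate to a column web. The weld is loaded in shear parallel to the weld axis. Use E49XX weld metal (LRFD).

E49XX → F_EXX = 490 MPa.
Effective throat (given) t_e = 20 mm.
A_we = 20 × 480 = 9600 mm².
F_nw = 0.6 F_EXX = 294 MPa.
φR_n = 0.75 × 294 × 9600 × 10⁻³ = 2117 kN.

φR_n ≈ 2120 kN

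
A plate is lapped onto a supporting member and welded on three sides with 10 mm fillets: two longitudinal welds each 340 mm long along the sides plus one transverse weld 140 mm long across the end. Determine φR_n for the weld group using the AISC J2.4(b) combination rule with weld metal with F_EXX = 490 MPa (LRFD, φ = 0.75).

φR_n ≈ 1280 kN

t_e = 0.707 × 10 = 7.07 mm.
R_nwl = 0.6 × 490 × 7.07 × 680 × 10⁻³ = 1413 kN (longitudinal, 2 welds).
R_nwt = 0.6 × 490 × 7.07 × 140 × 10⁻³ = 291 kN (transverse, base value).
(i) R_nwl + R_nwt = 1704 kN; (ii) 0.85 R_nwl + 1.5 R_nwt = 1638 kN.
R_n = max = 1704 kN [governs: (i)]; φR_n = 1278 kN.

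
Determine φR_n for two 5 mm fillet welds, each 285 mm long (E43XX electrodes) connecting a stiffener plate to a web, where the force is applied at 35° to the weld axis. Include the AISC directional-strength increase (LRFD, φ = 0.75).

E43XX → F_EXX = 430 MPa.
t_e = 0.707 × 5 = 3.535 mm; A_we = 3.535 × 570 = 2015 mm².
Directional factor: 1.0 + 0.5 sin^1.5(35°) = 1.217.
F_nw = 0.6 × 430 × 1.217 = 314 MPa.
φR_n = 0.75 × 314 × 2015 × 10⁻³ = 474.6 kN.

φR_n ≈ 475 kN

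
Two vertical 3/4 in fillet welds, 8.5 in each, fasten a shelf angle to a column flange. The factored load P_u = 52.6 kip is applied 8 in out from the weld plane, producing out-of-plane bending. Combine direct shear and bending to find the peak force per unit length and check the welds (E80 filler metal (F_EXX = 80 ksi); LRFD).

f_max ≈ 17.7 kip/in; adequate

L_w = 2 × 8.5 = 17 in; section modulus (unit throat) S = 2 × L²/6 = 24.08 in².
Direct shear f_v = P/L_w = 52.6/17 = 3.094 kip/in.
Moment M = P × e = 52.6 × 8 = 420.8 kip·in; bending f_b = M/S = 17.47 kip/in.
f_max = √(f_v² + f_b²) = √(3.094² + 17.47²) = 17.74 kip/in.
φr_n = 0.75 × 0.6 × 80 × (0.707 × 0.75) = 19.09 kip/in → adequate.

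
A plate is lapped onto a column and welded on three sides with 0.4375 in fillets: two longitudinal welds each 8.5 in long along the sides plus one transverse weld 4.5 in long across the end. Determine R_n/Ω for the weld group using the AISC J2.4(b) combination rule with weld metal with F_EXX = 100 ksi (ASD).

R_n/Ω ≈ 200 kip

t_e = 0.707 × 0.4375 = 0.3093 in.
R_nwl = 0.6 × 100 × 0.3093 × 17 = 315.5 kip (longitudinal, 2 welds).
R_nwt = 0.6 × 100 × 0.3093 × 4.5 = 83.51 kip (transverse, base value).
(i) R_nwl + R_nwt = 399 kip; (ii) 0.85 R_nwl + 1.5 R_nwt = 393.4 kip.
R_n = max = 399 kip [governs: (i)]; R_n/Ω = 199.5 kip.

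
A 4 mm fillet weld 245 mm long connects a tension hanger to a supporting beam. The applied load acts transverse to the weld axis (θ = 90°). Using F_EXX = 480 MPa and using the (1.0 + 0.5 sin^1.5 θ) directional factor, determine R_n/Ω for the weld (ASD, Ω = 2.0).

t_e = 0.707 × 4 = 2.828 mm; A_we = 2.828 × 245 = 692.9 mm².
Directional factor: 1.0 + 0.5 sin^1.5(90°) = 1.5.
F_nw = 0.6 × 480 × 1.5 = 432 MPa.
R_n/Ω = (432 × 692.9) / 2.0 × 10⁻³ = 149.7 kN.

R_n/Ω ≈ 150 kN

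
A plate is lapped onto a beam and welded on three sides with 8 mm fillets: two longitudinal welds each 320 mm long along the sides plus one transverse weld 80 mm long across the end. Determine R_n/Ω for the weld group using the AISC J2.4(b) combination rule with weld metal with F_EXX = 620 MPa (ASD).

t_e = 0.707 × 8 = 5.656 mm.
R_nwl = 0.6 × 620 × 5.656 × 640 × 10⁻³ = 1347 kN (longitudinal, 2 welds).
R_nwt = 0.6 × 620 × 5.656 × 80 × 10⁻³ = 168.3 kN (transverse, base value).
(i) R_nwl + R_nwt = 1515 kN; (ii) 0.85 R_nwl + 1.5 R_nwt = 1397 kN.
R_n = max = 1515 kN [governs: (i)]; R_n/Ω = 757.5 kN.

R_n/Ω ≈ 757 kN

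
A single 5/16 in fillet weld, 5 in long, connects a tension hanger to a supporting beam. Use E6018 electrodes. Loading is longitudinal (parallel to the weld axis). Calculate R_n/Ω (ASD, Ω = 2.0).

R_n/Ω ≈ 19.9 kips

E60XX → F_EXX = 60 ksi.
Effective throat t_e = 0.707 × 0.3125 = 0.2209 in.
Total length L = 5 in; A_we = 0.2209 × 5 = 1.105 in².
F_nw = 0.6 F_EXX = 0.6 × 60 = 36 ksi.
R_n = 36 × 1.105 = 39.77 kips; R_n/Ω = 39.77/2.0 = 19.88 kips.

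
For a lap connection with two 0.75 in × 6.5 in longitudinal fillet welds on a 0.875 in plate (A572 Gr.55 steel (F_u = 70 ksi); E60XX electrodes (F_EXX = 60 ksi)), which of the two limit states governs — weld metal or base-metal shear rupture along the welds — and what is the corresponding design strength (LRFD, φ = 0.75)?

t_e = 0.707 × 0.75 = 0.5302 in; L = 13 in.
Weld metal: φR_n = 0.75 × 0.6 × 60 × 0.5302 × 13 = 186.1 kips.
Base metal (shear rupture): φR_n = 0.75 × 0.6 × 70 × 0.875 × 13 = 358.3 kips.
Governing: weld metal.

φR_n ≈ 186 kips (weld metal governs)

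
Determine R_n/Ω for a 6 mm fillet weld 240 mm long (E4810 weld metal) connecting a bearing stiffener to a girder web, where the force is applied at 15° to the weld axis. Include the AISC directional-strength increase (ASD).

E48XX → F_EXX = 480 MPa.
t_e = 0.707 × 6 = 4.242 mm; A_we = 4.242 × 240 = 1018 mm².
Directional factor: 1.0 + 0.5 sin^1.5(15°) = 1.066.
F_nw = 0.6 × 480 × 1.066 = 307 MPa.
R_n/Ω = (307 × 1018) / 2.0 × 10⁻³ = 156.3 kN.

R_n/Ω ≈ 156 kN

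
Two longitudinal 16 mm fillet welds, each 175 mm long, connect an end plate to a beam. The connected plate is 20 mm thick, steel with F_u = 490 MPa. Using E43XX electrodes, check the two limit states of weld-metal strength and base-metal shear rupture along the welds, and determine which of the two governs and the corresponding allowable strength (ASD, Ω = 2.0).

R_n/Ω ≈ 511 kN (weld metal governs)

E43XX → F_EXX = 430 MPa.
t_e = 0.707 × 16 = 11.31 mm; L = 350 mm.
Weld metal: R_n/Ω = (1/2.0) × 0.6 × 430 × 11.31 × 350 × 10⁻³ = 510.7 kN.
Base metal (shear rupture): R_n/Ω = (1/2.0) × 0.6 × 490 × 20 × 350 × 10⁻³ = 1029 kN.
Governing: weld metal.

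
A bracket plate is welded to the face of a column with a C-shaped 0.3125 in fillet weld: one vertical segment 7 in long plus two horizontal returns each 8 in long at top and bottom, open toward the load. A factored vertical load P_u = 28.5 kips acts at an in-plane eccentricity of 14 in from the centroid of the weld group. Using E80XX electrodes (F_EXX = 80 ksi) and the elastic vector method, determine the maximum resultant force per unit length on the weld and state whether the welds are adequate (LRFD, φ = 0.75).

f_max ≈ 7.52 kip/in; adequate

Total weld length L_w = 23 in. Treat welds as unit-width lines.
Centroid: x̄ = 2×8×4 / 23 = 2.783 in from the vertical weld.
Polar moment about centroid: J = I_x + I_y = [7³/12 + 2×8×3.5²] + [7×2.783² + 2(8³/12 + 8×1.217²)] = 387.8 in³.
Direct shear f_v = P/L_w = 28.5 / 23 = 1.239 kip/in (vertical).
Torsion M = P·e = 28.5 × 14 = 399 kip·in.
Critical point at (x, y) = (5.217, 3.5) from centroid. f_tx = M·y/J = 3.601 kip/in; f_ty = M·x/J = 5.368 kip/in.
Resultant f_max = √[f_tx² + (f_v + f_ty)²] = √[3.601² + (1.239 + 5.368)²] = 7.524 kip/in.
Capacity per unit length: φr_n = 0.75 × 0.6 × 80 × (0.707 × 0.3125) = 7.954 kip/in.
7.524 ≤ 7.954 → adequate.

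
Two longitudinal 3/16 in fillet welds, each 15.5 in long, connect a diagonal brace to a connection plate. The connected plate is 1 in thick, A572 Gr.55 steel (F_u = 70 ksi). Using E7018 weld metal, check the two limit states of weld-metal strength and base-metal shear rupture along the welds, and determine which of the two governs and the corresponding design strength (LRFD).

φR_n ≈ 129 kip (weld metal governs)

E70XX → F_EXX = 70 ksi.
t_e = 0.707 × 0.1875 = 0.1326 in; L = 31 in.
Weld metal: φR_n = 0.75 × 0.6 × 70 × 0.1326 × 31 = 129.4 kip.
Base metal (shear rupture): φR_n = 0.75 × 0.6 × 70 × 1 × 31 = 976.5 kip.
Governing: weld metal.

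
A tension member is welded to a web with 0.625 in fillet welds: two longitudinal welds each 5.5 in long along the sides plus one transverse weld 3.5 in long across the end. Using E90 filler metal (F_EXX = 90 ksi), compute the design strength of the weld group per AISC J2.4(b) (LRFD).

φR_n ≈ 261 kip

t_e = 0.707 × 0.625 = 0.4419 in.
R_nwl = 0.6 × 90 × 0.4419 × 11 = 262.5 kip (longitudinal, 2 welds).
R_nwt = 0.6 × 90 × 0.4419 × 3.5 = 83.51 kip (transverse, base value).
(i) R_nwl + R_nwt = 346 kip; (ii) 0.85 R_nwl + 1.5 R_nwt = 348.4 kip.
R_n = max = 348.4 kip [governs: (ii)]; φR_n = 261.3 kip.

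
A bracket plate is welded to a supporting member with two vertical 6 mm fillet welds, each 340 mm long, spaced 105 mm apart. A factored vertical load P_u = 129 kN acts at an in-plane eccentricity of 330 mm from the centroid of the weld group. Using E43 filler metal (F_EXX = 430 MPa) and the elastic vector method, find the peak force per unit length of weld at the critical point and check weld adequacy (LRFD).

f_max ≈ 972 N/mm; NOT adequate

Total weld length L_w = 680 mm. Treat welds as unit-width lines.
Polar moment about centroid: J = 2[d³/12 + d(b/2)²] = 2[340³/12 + 340×52.5²] = 8425000 mm³.
Direct shear f_v = P/L_w = 129×10³ / 680 = 189.7 N/mm (vertical).
Torsion M = P·e = 129×10³ × 330 = 42570000 N·mm.
Critical point at (x, y) = (52.5, 170) from centroid. f_tx = M·y/J = 859 N/mm; f_ty = M·x/J = 265.3 N/mm.
Resultant f_max = √[f_tx² + (f_v + f_ty)²] = √[859² + (189.7 + 265.3)²] = 972 N/mm.
Capacity per unit length: φr_n = 0.75 × 0.6 × 430 × (0.707 × 6) = 820.8 N/mm.
972 > 820.8 → NOT adequate.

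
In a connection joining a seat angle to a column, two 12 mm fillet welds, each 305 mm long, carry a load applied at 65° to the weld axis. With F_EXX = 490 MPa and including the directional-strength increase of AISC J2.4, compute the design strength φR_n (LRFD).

t_e = 0.707 × 12 = 8.484 mm; A_we = 8.484 × 610 = 5175 mm².
Directional factor: 1.0 + 0.5 sin^1.5(65°) = 1.431.
F_nw = 0.6 × 490 × 1.431 = 420.8 MPa.
φR_n = 0.75 × 420.8 × 5175 × 10⁻³ = 1633 kN.

φR_n ≈ 1630 kN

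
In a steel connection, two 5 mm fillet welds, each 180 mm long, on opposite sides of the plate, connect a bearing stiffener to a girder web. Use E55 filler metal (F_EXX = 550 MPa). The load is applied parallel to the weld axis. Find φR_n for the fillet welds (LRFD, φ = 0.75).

Effective throat t_e = 0.707 × 5 = 3.535 mm.
Total length L = 360 mm; A_we = 3.535 × 360 = 1273 mm².
F_nw = 0.6 F_EXX = 0.6 × 550 = 330 MPa.
φR_n = 0.75 × 330 × 1273 × 10⁻³ = 315 kN.

φR_n ≈ 315 kN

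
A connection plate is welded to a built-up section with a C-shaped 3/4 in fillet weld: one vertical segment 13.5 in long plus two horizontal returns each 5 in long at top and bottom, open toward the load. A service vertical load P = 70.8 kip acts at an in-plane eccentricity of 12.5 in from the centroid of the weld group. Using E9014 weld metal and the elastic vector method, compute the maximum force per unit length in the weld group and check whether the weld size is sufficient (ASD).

f_max ≈ 11.5 kip/in; adequate

E90XX → F_EXX = 90 ksi.
Total weld length L_w = 23.5 in. Treat welds as unit-width lines.
Centroid: x̄ = 2×5×2.5 / 23.5 = 1.064 in from the vertical weld.
Polar moment about centroid: J = I_x + I_y = [13.5³/12 + 2×5×6.75²] + [13.5×1.064² + 2(5³/12 + 5×1.436²)] = 717.4 in³.
Direct shear f_v = P/L_w = 70.8 / 23.5 = 3.013 kip/in (vertical).
Torsion M = P·e = 70.8 × 12.5 = 885 kip·in.
Critical point at (x, y) = (3.936, 6.75) from centroid. f_tx = M·y/J = 8.327 kip/in; f_ty = M·x/J = 4.856 kip/in.
Resultant f_max = √[f_tx² + (f_v + f_ty)²] = √[8.327² + (3.013 + 4.856)²] = 11.46 kip/in.
Capacity per unit length: r_n/Ω = (1/2.0) × 0.6 × 90 × (0.707 × 0.75) = 14.32 kip/in.
11.46 ≤ 14.32 → adequate.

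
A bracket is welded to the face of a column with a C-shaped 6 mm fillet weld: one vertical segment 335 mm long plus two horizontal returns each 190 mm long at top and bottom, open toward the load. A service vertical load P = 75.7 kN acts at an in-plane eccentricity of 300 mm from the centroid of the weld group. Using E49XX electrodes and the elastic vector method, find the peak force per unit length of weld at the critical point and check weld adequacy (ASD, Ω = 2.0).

f_max ≈ 376 N/mm; adequate

E49XX → F_EXX = 490 MPa.
Total weld length L_w = 715 mm. Treat welds as unit-width lines.
Centroid: x̄ = 2×190×95 / 715 = 50.49 mm from the vertical weld.
Polar moment about centroid: J = I_x + I_y = [335³/12 + 2×190×167.5²] + [335×50.49² + 2(190³/12 + 190×44.51²)] = 16540000 mm³.
Direct shear f_v = P/L_w = 75.7×10³ / 715 = 105.9 N/mm (vertical).
Torsion M = P·e = 75.7×10³ × 300 = 22710000 N·mm.
Critical point at (x, y) = (139.5, 167.5) from centroid. f_tx = M·y/J = 229.9 N/mm; f_ty = M·x/J = 191.5 N/mm.
Resultant f_max = √[f_tx² + (f_v + f_ty)²] = √[229.9² + (105.9 + 191.5)²] = 375.9 N/mm.
Capacity per unit length: r_n/Ω = (1/2.0) × 0.6 × 490 × (0.707 × 6) = 623.6 N/mm.
375.9 ≤ 623.6 → adequate.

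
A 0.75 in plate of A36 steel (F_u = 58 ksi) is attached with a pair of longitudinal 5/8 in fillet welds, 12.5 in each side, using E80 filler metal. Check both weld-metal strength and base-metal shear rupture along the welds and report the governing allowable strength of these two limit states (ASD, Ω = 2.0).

E80XX → F_EXX = 80 ksi.
t_e = 0.707 × 0.625 = 0.4419 in; L = 25 in.
Weld metal: R_n/Ω = (1/2.0) × 0.6 × 80 × 0.4419 × 25 = 265.1 kips.
Base metal (shear rupture): R_n/Ω = (1/2.0) × 0.6 × 58 × 0.75 × 25 = 326.2 kips.
Governing: weld metal.

R_n/Ω ≈ 265 kips (weld metal governs)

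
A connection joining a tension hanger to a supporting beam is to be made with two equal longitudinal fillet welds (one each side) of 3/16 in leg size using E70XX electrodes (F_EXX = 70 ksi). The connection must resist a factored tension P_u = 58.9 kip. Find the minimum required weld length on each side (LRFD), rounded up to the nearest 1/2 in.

Throat t_e = 0.707 × 0.1875 = 0.1326 in.
φr_n = 0.75 × 0.6 × 70 × 0.1326 = 4.176 kip/in.
L_req = P_u / φr_n = 58.9 / 4.176 = 14.11 in total.
Per side: 14.11 / 2 = 7.053 in.
Round up → use L = 7.5 in on each side.

L = 7.5 in on each side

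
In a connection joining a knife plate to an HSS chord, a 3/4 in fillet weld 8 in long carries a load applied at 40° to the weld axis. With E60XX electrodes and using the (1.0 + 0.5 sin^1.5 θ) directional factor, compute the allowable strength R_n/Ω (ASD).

R_n/Ω ≈ 96 kips

E60XX → F_EXX = 60 ksi.
t_e = 0.707 × 0.75 = 0.5302 in; A_we = 0.5302 × 8 = 4.242 in².
Directional factor: 1.0 + 0.5 sin^1.5(40°) = 1.258.
F_nw = 0.6 × 60 × 1.258 = 45.28 ksi.
R_n/Ω = (45.28 × 4.242) / 2.0 = 96.03 kips.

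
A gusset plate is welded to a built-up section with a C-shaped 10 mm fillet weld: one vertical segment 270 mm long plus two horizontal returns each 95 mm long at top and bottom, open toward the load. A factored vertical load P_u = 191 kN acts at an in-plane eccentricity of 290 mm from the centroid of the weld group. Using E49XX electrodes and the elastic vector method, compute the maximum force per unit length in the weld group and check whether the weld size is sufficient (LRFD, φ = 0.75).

f_max ≈ 1800 N/mm; NOT adequate

E49XX → F_EXX = 490 MPa.
Total weld length L_w = 460 mm. Treat welds as unit-width lines.
Centroid: x̄ = 2×95×47.5 / 460 = 19.62 mm from the vertical weld.
Polar moment about centroid: J = I_x + I_y = [270³/12 + 2×95×135²] + [270×19.62² + 2(95³/12 + 95×27.88²)] = 5498000 mm³.
Direct shear f_v = P/L_w = 191×10³ / 460 = 415.2 N/mm (vertical).
Torsion M = P·e = 191×10³ × 290 = 55390000 N·mm.
Critical point at (x, y) = (75.38, 135) from centroid. f_tx = M·y/J = 1360 N/mm; f_ty = M·x/J = 759.5 N/mm.
Resultant f_max = √[f_tx² + (f_v + f_ty)²] = √[1360² + (415.2 + 759.5)²] = 1797 N/mm.
Capacity per unit length: φr_n = 0.75 × 0.6 × 490 × (0.707 × 10) = 1559 N/mm.
1797 > 1559 → NOT adequate.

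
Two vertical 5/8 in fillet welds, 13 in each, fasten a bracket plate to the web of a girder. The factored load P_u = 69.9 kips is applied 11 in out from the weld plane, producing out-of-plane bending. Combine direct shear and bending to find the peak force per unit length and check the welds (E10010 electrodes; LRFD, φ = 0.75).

E100XX → F_EXX = 100 ksi.
L_w = 2 × 13 = 26 in; section modulus (unit throat) S = 2 × L²/6 = 56.33 in².
Direct shear f_v = P/L_w = 69.9/26 = 2.688 kip/in.
Moment M = P × e = 69.9 × 11 = 768.9 kip·in; bending f_b = M/S = 13.65 kip/in.
f_max = √(f_v² + f_b²) = √(2.688² + 13.65²) = 13.91 kip/in.
φr_n = 0.75 × 0.6 × 100 × (0.707 × 0.625) = 19.88 kip/in → adequate.

f_max ≈ 13.9 kip/in; adequate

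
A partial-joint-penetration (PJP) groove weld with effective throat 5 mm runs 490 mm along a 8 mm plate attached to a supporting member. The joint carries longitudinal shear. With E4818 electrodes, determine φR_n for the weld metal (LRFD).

φR_n ≈ 529 kN

E48XX → F_EXX = 480 MPa.
Effective throat (given) t_e = 5 mm.
A_we = 5 × 490 = 2450 mm².
F_nw = 0.6 F_EXX = 288 MPa.
φR_n = 0.75 × 288 × 2450 × 10⁻³ = 529.2 kN.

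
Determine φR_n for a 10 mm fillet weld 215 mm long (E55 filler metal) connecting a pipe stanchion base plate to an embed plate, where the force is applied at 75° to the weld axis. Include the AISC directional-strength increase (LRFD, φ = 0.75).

E55XX → F_EXX = 550 MPa.
t_e = 0.707 × 10 = 7.07 mm; A_we = 7.07 × 215 = 1520 mm².
Directional factor: 1.0 + 0.5 sin^1.5(75°) = 1.475.
F_nw = 0.6 × 550 × 1.475 = 486.6 MPa.
φR_n = 0.75 × 486.6 × 1520 × 10⁻³ = 554.8 kN.

φR_n ≈ 555 kN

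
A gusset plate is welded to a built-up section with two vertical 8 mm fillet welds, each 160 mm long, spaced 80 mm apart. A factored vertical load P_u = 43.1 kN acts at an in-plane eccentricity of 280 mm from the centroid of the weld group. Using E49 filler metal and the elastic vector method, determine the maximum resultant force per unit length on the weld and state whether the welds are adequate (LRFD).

E49XX → F_EXX = 490 MPa.
Total weld length L_w = 320 mm. Treat welds as unit-width lines.
Polar moment about centroid: J = 2[d³/12 + d(b/2)²] = 2[160³/12 + 160×40²] = 1195000 mm³.
Direct shear f_v = P/L_w = 43.1×10³ / 320 = 134.7 N/mm (vertical).
Torsion M = P·e = 43.1×10³ × 280 = 12068000 N·mm.
Critical point at (x, y) = (40, 80) from centroid. f_tx = M·y/J = 808.1 N/mm; f_ty = M·x/J = 404.1 N/mm.
Resultant f_max = √[f_tx² + (f_v + f_ty)²] = √[808.1² + (134.7 + 404.1)²] = 971.2 N/mm.
Capacity per unit length: φr_n = 0.75 × 0.6 × 490 × (0.707 × 8) = 1247 N/mm.
971.2 ≤ 1247 → adequate.

f_max ≈ 971 N/mm; adequate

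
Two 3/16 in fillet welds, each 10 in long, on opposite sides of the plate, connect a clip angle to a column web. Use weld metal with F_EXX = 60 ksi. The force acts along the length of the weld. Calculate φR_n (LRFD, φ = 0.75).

φR_n ≈ 71.6 kips

Effective throat t_e = 0.707 × 0.1875 = 0.1326 in.
Total length L = 20 in; A_we = 0.1326 × 20 = 2.651 in².
F_nw = 0.6 F_EXX = 0.6 × 60 = 36 ksi.
φR_n = 0.75 × 36 × 2.651 = 71.58 kips.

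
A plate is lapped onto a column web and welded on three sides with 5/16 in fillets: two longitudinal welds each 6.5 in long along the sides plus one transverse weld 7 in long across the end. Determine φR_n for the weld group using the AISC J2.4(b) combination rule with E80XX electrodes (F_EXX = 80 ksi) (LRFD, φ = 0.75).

φR_n ≈ 171 kip

t_e = 0.707 × 0.3125 = 0.2209 in.
R_nwl = 0.6 × 80 × 0.2209 × 13 = 137.9 kip (longitudinal, 2 welds).
R_nwt = 0.6 × 80 × 0.2209 × 7 = 74.23 kip (transverse, base value).
(i) R_nwl + R_nwt = 212.1 kip; (ii) 0.85 R_nwl + 1.5 R_nwt = 228.5 kip.
R_n = max = 228.5 kip [governs: (ii)]; φR_n = 171.4 kip.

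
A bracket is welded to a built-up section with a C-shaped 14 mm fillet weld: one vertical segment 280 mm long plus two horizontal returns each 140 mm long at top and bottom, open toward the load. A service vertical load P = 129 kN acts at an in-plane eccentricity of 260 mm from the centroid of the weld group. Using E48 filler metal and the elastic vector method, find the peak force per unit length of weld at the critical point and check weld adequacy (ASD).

f_max ≈ 852 N/mm; adequate

E48XX → F_EXX = 480 MPa.
Total weld length L_w = 560 mm. Treat welds as unit-width lines.
Centroid: x̄ = 2×140×70 / 560 = 35 mm from the vertical weld.
Polar moment about centroid: J = I_x + I_y = [280³/12 + 2×140×140²] + [280×35² + 2(140³/12 + 140×35²)] = 8461000 mm³.
Direct shear f_v = P/L_w = 129×10³ / 560 = 230.4 N/mm (vertical).
Torsion M = P·e = 129×10³ × 260 = 33540000 N·mm.
Critical point at (x, y) = (105, 140) from centroid. f_tx = M·y/J = 555 N/mm; f_ty = M·x/J = 416.2 N/mm.
Resultant f_max = √[f_tx² + (f_v + f_ty)²] = √[555² + (230.4 + 416.2)²] = 852.1 N/mm.
Capacity per unit length: r_n/Ω = (1/2.0) × 0.6 × 480 × (0.707 × 14) = 1425 N/mm.
852.1 ≤ 1425 → adequate.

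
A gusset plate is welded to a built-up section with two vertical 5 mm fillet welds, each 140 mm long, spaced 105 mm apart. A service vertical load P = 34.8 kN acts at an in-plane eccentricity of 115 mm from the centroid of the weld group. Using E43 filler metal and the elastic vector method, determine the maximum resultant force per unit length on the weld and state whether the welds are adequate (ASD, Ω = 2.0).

E43XX → F_EXX = 430 MPa.
Total weld length L_w = 280 mm. Treat welds as unit-width lines.
Polar moment about centroid: J = 2[d³/12 + d(b/2)²] = 2[140³/12 + 140×52.5²] = 1229000 mm³.
Direct shear f_v = P/L_w = 34.8×10³ / 280 = 124.3 N/mm (vertical).
Torsion M = P·e = 34.8×10³ × 115 = 4002000 N·mm.
Critical point at (x, y) = (52.5, 70) from centroid. f_tx = M·y/J = 227.9 N/mm; f_ty = M·x/J = 170.9 N/mm.
Resultant f_max = √[f_tx² + (f_v + f_ty)²] = √[227.9² + (124.3 + 170.9)²] = 373 N/mm.
Capacity per unit length: r_n/Ω = (1/2.0) × 0.6 × 430 × (0.707 × 5) = 456 N/mm.
373 ≤ 456 → adequate.

f_max ≈ 373 N/mm; adequate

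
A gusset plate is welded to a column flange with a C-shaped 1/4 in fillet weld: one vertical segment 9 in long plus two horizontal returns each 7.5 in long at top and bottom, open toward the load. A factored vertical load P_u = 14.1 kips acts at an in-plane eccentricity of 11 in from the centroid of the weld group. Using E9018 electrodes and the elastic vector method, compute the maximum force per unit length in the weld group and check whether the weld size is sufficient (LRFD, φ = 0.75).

E90XX → F_EXX = 90 ksi.
Total weld length L_w = 24 in. Treat welds as unit-width lines.
Centroid: x̄ = 2×7.5×3.75 / 24 = 2.344 in from the vertical weld.
Polar moment about centroid: J = I_x + I_y = [9³/12 + 2×7.5×4.5²] + [9×2.344² + 2(7.5³/12 + 7.5×1.406²)] = 513.9 in³.
Direct shear f_v = P/L_w = 14.1 / 24 = 0.5875 kip/in (vertical).
Torsion M = P·e = 14.1 × 11 = 155.1 kip·in.
Critical point at (x, y) = (5.156, 4.5) from centroid. f_tx = M·y/J = 1.358 kip/in; f_ty = M·x/J = 1.556 kip/in.
Resultant f_max = √[f_tx² + (f_v + f_ty)²] = √[1.358² + (0.5875 + 1.556)²] = 2.538 kip/in.
Capacity per unit length: φr_n = 0.75 × 0.6 × 90 × (0.707 × 0.25) = 7.158 kip/in.
2.538 ≤ 7.158 → adequate.

f_max ≈ 2.54 kip/in; adequate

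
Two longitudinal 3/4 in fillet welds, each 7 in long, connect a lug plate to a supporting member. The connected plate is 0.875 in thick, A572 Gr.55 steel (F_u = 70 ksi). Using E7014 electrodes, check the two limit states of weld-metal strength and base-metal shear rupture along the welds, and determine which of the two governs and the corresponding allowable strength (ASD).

R_n/Ω ≈ 156 kip (weld metal governs)

E70XX → F_EXX = 70 ksi.
t_e = 0.707 × 0.75 = 0.5302 in; L = 14 in.
Weld metal: R_n/Ω = (1/2.0) × 0.6 × 70 × 0.5302 × 14 = 155.9 kip.
Base metal (shear rupture): R_n/Ω = (1/2.0) × 0.6 × 70 × 0.875 × 14 = 257.2 kip.
Governing: weld metal.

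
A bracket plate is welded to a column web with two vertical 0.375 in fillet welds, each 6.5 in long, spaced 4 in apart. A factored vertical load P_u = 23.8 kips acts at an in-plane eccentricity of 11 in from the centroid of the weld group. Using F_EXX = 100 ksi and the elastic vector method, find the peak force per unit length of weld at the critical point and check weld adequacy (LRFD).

Total weld length L_w = 13 in. Treat welds as unit-width lines.
Polar moment about centroid: J = 2[d³/12 + d(b/2)²] = 2[6.5³/12 + 6.5×2²] = 97.77 in³.
Direct shear f_v = P/L_w = 23.8 / 13 = 1.831 kip/in (vertical).
Torsion M = P·e = 23.8 × 11 = 261.8 kip·in.
Critical point at (x, y) = (2, 3.25) from centroid. f_tx = M·y/J = 8.702 kip/in; f_ty = M·x/J = 5.355 kip/in.
Resultant f_max = √[f_tx² + (f_v + f_ty)²] = √[8.702² + (1.831 + 5.355)²] = 11.29 kip/in.
Capacity per unit length: φr_n = 0.75 × 0.6 × 100 × (0.707 × 0.375) = 11.93 kip/in.
11.29 ≤ 11.93 → adequate.

f_max ≈ 11.3 kip/in; adequate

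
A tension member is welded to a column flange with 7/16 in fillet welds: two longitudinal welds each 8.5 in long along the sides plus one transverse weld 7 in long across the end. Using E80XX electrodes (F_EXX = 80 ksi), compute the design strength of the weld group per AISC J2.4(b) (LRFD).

φR_n ≈ 278 kips

t_e = 0.707 × 0.4375 = 0.3093 in.
R_nwl = 0.6 × 80 × 0.3093 × 17 = 252.4 kips (longitudinal, 2 welds).
R_nwt = 0.6 × 80 × 0.3093 × 7 = 103.9 kips (transverse, base value).
(i) R_nwl + R_nwt = 356.3 kips; (ii) 0.85 R_nwl + 1.5 R_nwt = 370.4 kips.
R_n = max = 370.4 kips [governs: (ii)]; φR_n = 277.8 kips.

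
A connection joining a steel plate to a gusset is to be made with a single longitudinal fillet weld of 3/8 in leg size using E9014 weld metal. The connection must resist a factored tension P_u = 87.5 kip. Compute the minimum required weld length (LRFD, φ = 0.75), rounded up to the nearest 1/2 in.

E90XX → F_EXX = 90 ksi.
Throat t_e = 0.707 × 0.375 = 0.2651 in.
φr_n = 0.75 × 0.6 × 90 × 0.2651 = 10.74 kip/in.
L_req = P_u / φr_n = 87.5 / 10.74 = 8.149 in total.
Round up → use L = 8.5 in.

L = 8.5 in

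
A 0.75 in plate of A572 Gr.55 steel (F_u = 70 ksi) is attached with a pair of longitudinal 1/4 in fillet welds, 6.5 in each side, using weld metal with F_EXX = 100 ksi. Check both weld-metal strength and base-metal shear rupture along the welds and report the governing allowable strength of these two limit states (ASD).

R_n/Ω ≈ 68.9 kip (weld metal governs)

t_e = 0.707 × 0.25 = 0.1767 in; L = 13 in.
Weld metal: R_n/Ω = (1/2.0) × 0.6 × 100 × 0.1767 × 13 = 68.93 kip.
Base metal (shear rupture): R_n/Ω = (1/2.0) × 0.6 × 70 × 0.75 × 13 = 204.8 kip.
Governing: weld metal.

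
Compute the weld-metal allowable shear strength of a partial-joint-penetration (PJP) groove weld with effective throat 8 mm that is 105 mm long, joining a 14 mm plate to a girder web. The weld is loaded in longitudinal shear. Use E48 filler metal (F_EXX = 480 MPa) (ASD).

Effective throat (given) t_e = 8 mm.
A_we = 8 × 105 = 840 mm².
F_nw = 0.6 F_EXX = 288 MPa.
R_n/Ω = (288 × 840) / 2.0 × 10⁻³ = 121 kN.

R_n/Ω ≈ 121 kN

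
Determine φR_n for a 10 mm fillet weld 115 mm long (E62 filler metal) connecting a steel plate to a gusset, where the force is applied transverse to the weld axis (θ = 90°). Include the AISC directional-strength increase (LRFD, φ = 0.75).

φR_n ≈ 340 kN

E62XX → F_EXX = 620 MPa.
t_e = 0.707 × 10 = 7.07 mm; A_we = 7.07 × 115 = 813 mm².
Directional factor: 1.0 + 0.5 sin^1.5(90°) = 1.5.
F_nw = 0.6 × 620 × 1.5 = 558 MPa.
φR_n = 0.75 × 558 × 813 × 10⁻³ = 340.3 kN.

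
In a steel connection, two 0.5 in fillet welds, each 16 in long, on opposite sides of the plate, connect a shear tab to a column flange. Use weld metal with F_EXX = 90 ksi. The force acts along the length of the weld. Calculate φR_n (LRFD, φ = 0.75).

φR_n ≈ 458 kip

Effective throat t_e = 0.707 × 0.5 = 0.3535 in.
Total length L = 32 in; A_we = 0.3535 × 32 = 11.31 in².
F_nw = 0.6 F_EXX = 0.6 × 90 = 54 ksi.
φR_n = 0.75 × 54 × 11.31 = 458.1 kip.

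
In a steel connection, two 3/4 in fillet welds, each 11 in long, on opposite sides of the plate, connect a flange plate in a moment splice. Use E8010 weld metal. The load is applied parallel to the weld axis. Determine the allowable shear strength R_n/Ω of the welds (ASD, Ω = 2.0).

E80XX → F_EXX = 80 ksi.
Effective throat t_e = 0.707 × 0.75 = 0.5302 in.
Total length L = 22 in; A_we = 0.5302 × 22 = 11.67 in².
F_nw = 0.6 F_EXX = 0.6 × 80 = 48 ksi.
R_n = 48 × 11.67 = 559.9 kip; R_n/Ω = 559.9/2.0 = 280 kip.

R_n/Ω ≈ 280 kip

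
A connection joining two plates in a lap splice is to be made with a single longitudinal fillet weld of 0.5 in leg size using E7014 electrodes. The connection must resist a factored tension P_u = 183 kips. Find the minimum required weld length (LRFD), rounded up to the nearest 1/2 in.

L = 16.5 in

E70XX → F_EXX = 70 ksi.
Throat t_e = 0.707 × 0.5 = 0.3535 in.
φr_n = 0.75 × 0.6 × 70 × 0.3535 = 11.14 kips/in.
L_req = P_u / φr_n = 183 / 11.14 = 16.43 in total.
Round up → use L = 16.5 in.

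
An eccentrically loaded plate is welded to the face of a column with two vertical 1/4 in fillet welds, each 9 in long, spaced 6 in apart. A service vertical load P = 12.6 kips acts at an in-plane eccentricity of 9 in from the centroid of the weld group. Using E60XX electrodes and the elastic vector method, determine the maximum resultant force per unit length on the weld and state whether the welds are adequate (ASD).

E60XX → F_EXX = 60 ksi.
Total weld length L_w = 18 in. Treat welds as unit-width lines.
Polar moment about centroid: J = 2[d³/12 + d(b/2)²] = 2[9³/12 + 9×3²] = 283.5 in³.
Direct shear f_v = P/L_w = 12.6 / 18 = 0.7 kip/in (vertical).
Torsion M = P·e = 12.6 × 9 = 113.4 kip·in.
Critical point at (x, y) = (3, 4.5) from centroid. f_tx = M·y/J = 1.8 kip/in; f_ty = M·x/J = 1.2 kip/in.
Resultant f_max = √[f_tx² + (f_v + f_ty)²] = √[1.8² + (0.7 + 1.2)²] = 2.617 kip/in.
Capacity per unit length: r_n/Ω = (1/2.0) × 0.6 × 60 × (0.707 × 0.25) = 3.181 kip/in.
2.617 ≤ 3.181 → adequate.

f_max ≈ 2.62 kip/in; adequate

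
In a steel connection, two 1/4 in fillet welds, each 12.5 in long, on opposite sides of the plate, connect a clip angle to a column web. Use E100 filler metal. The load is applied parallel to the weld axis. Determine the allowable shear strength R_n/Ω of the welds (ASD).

E100XX → F_EXX = 100 ksi.
Effective throat t_e = 0.707 × 0.25 = 0.1767 in.
Total length L = 25 in; A_we = 0.1767 × 25 = 4.419 in².
F_nw = 0.6 F_EXX = 0.6 × 100 = 60 ksi.
R_n = 60 × 4.419 = 265.1 kips; R_n/Ω = 265.1/2.0 = 132.6 kips.

R_n/Ω ≈ 133 kips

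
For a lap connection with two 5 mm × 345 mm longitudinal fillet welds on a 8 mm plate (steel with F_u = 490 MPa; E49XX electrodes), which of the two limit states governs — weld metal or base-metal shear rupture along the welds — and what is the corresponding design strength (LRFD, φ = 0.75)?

φR_n ≈ 538 kN (weld metal governs)

E49XX → F_EXX = 490 MPa.
t_e = 0.707 × 5 = 3.535 mm; L = 690 mm.
Weld metal: φR_n = 0.75 × 0.6 × 490 × 3.535 × 690 × 10⁻³ = 537.8 kN.
Base metal (shear rupture): φR_n = 0.75 × 0.6 × 490 × 8 × 690 × 10⁻³ = 1217 kN.
Governing: weld metal.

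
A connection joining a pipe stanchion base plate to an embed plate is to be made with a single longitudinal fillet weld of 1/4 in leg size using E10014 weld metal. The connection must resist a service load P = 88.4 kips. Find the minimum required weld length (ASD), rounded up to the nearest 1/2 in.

L = 17 in

E100XX → F_EXX = 100 ksi.
Throat t_e = 0.707 × 0.25 = 0.1767 in.
r_n/Ω = (0.6 × 100 × 0.1767) / 2.0 = 5.302 kip/in.
L_req = P / (r_n/Ω) = 88.4 / 5.302 = 16.67 in total.
Round up → use L = 17 in.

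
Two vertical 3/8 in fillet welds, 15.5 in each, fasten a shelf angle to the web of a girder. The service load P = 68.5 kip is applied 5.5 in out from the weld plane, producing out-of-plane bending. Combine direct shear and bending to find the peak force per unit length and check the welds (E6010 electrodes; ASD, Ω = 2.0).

f_max ≈ 5.2 kip/in; NOT adequate

E60XX → F_EXX = 60 ksi.
L_w = 2 × 15.5 = 31 in; section modulus (unit throat) S = 2 × L²/6 = 80.08 in².
Direct shear f_v = P/L_w = 68.5/31 = 2.21 kip/in.
Moment M = P × e = 68.5 × 5.5 = 376.75 kip·in; bending f_b = M/S = 4.704 kip/in.
f_max = √(f_v² + f_b²) = √(2.21² + 4.704²) = 5.198 kip/in.
r_n/Ω = (1/2.0) × 0.6 × 60 × (0.707 × 0.375) = 4.772 kip/in → NOT adequate.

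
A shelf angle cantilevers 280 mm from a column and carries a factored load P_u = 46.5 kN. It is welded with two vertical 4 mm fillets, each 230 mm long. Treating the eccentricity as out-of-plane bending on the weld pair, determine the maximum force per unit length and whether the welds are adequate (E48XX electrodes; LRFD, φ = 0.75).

E48XX → F_EXX = 480 MPa.
L_w = 2 × 230 = 460 mm; section modulus (unit throat) S = 2 × L²/6 = 17630 mm².
Direct shear f_v = P/L_w = 46.5×10³/460 = 101.1 N/mm.
Moment M = P × e = 46.5×10³ × 280 = 13020000 N·mm; bending f_b = M/S = 738.4 N/mm.
f_max = √(f_v² + f_b²) = √(101.1² + 738.4²) = 745.3 N/mm.
φr_n = 0.75 × 0.6 × 480 × (0.707 × 4) = 610.8 N/mm → NOT adequate.

f_max ≈ 745 N/mm; NOT adequate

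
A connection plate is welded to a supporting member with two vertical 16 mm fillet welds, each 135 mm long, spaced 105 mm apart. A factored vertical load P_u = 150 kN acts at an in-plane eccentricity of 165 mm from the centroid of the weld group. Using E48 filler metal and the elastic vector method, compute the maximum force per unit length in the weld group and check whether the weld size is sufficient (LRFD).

f_max ≈ 2220 N/mm; adequate

E48XX → F_EXX = 480 MPa.
Total weld length L_w = 270 mm. Treat welds as unit-width lines.
Polar moment about centroid: J = 2[d³/12 + d(b/2)²] = 2[135³/12 + 135×52.5²] = 1154000 mm³.
Direct shear f_v = P/L_w = 150×10³ / 270 = 555.6 N/mm (vertical).
Torsion M = P·e = 150×10³ × 165 = 24750000 N·mm.
Critical point at (x, y) = (52.5, 67.5) from centroid. f_tx = M·y/J = 1447 N/mm; f_ty = M·x/J = 1126 N/mm.
Resultant f_max = √[f_tx² + (f_v + f_ty)²] = √[1447² + (555.6 + 1126)²] = 2218 N/mm.
Capacity per unit length: φr_n = 0.75 × 0.6 × 480 × (0.707 × 16) = 2443 N/mm.
2218 ≤ 2443 → adequate.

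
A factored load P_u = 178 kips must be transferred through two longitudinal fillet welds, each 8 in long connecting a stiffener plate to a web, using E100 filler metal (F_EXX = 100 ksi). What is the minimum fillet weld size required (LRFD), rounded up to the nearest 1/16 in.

w = 3/8 in

Total weld length L = 16 in.
Required throat t_e = P_u / (φ × 0.6 F_EXX × L) = 178 / (0.75 × 0.6 × 100 × 16) = 0.2472 in.
Required leg w = t_e / 0.707 = 0.3497 in → use 3/8 in.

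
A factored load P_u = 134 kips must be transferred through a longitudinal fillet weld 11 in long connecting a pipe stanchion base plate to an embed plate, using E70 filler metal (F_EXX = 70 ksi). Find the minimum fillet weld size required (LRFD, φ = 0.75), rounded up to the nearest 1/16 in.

Total weld length L = 11 in.
Required throat t_e = P_u / (φ × 0.6 F_EXX × L) = 134 / (0.75 × 0.6 × 70 × 11) = 0.3867 in.
Required leg w = t_e / 0.707 = 0.547 in → use 9/16 in.

w = 9/16 in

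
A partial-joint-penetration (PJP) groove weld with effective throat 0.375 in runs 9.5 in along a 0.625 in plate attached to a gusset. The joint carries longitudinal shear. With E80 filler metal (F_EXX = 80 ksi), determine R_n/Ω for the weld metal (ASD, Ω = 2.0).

R_n/Ω ≈ 85.5 kips

Effective throat (given) t_e = 0.375 in.
A_we = 0.375 × 9.5 = 3.562 in².
F_nw = 0.6 F_EXX = 48 ksi.
R_n/Ω = (48 × 3.562) / 2.0 = 85.5 kips.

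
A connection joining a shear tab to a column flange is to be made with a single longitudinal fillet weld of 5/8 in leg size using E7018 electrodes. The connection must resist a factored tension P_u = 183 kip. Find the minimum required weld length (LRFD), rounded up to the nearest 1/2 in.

L = 13.5 in

E70XX → F_EXX = 70 ksi.
Throat t_e = 0.707 × 0.625 = 0.4419 in.
φr_n = 0.75 × 0.6 × 70 × 0.4419 = 13.92 kip/in.
L_req = P_u / φr_n = 183 / 13.92 = 13.15 in total.
Round up → use L = 13.5 in.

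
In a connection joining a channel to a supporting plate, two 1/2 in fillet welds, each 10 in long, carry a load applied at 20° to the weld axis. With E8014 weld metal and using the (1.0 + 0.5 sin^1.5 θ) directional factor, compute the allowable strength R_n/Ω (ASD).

R_n/Ω ≈ 187 kips

E80XX → F_EXX = 80 ksi.
t_e = 0.707 × 0.5 = 0.3535 in; A_we = 0.3535 × 20 = 7.07 in².
Directional factor: 1.0 + 0.5 sin^1.5(20°) = 1.1.
F_nw = 0.6 × 80 × 1.1 = 52.8 ksi.
R_n/Ω = (52.8 × 7.07) / 2.0 = 186.6 kips.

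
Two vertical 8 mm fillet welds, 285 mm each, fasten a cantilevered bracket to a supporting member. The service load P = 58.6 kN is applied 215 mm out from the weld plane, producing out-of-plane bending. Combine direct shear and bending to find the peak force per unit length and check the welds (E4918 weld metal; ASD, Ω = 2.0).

E49XX → F_EXX = 490 MPa.
L_w = 2 × 285 = 570 mm; section modulus (unit throat) S = 2 × L²/6 = 27080 mm².
Direct shear f_v = P/L_w = 58.6×10³/570 = 102.8 N/mm.
Moment M = P × e = 58.6×10³ × 215 = 12599000 N·mm; bending f_b = M/S = 465.3 N/mm.
f_max = √(f_v² + f_b²) = √(102.8² + 465.3²) = 476.6 N/mm.
r_n/Ω = (1/2.0) × 0.6 × 490 × (0.707 × 8) = 831.4 N/mm → adequate.

f_max ≈ 477 N/mm; adequate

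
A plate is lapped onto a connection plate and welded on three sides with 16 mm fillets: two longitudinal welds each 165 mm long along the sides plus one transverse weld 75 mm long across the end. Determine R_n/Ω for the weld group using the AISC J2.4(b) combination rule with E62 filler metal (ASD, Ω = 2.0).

E62XX → F_EXX = 620 MPa.
t_e = 0.707 × 16 = 11.31 mm.
R_nwl = 0.6 × 620 × 11.31 × 330 × 10⁻³ = 1389 kN (longitudinal, 2 welds).
R_nwt = 0.6 × 620 × 11.31 × 75 × 10⁻³ = 315.6 kN (transverse, base value).
(i) R_nwl + R_nwt = 1704 kN; (ii) 0.85 R_nwl + 1.5 R_nwt = 1654 kN.
R_n = max = 1704 kN [governs: (i)]; R_n/Ω = 852.1 kN.

R_n/Ω ≈ 852 kN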